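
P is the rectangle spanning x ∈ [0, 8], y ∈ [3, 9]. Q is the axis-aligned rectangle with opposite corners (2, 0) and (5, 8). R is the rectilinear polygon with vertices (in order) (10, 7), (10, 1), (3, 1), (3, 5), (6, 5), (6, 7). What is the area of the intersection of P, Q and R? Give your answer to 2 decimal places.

4.00

The intersection is the polygon with vertices (5,3), (3,3), (3,5), (5,5).
By the shoelace formula its area is 4.00.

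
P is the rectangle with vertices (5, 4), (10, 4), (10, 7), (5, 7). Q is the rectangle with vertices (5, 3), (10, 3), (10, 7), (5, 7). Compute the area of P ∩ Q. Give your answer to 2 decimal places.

|P∩Q|: x∈[5,10], y∈[4,7] → 5·3 = 15.

15.00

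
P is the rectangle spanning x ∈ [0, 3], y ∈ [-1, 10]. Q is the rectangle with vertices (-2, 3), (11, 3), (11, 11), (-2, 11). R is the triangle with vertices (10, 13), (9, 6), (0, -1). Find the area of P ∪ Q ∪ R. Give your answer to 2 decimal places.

118.93

By inclusion–exclusion:
Individual areas: |P| = 33, |Q| = 104, |R| = 28.
|P∩Q|: x∈[0,3], y∈[3,10] → 3·7 = 21.
|P∩R| = 2.8.
|Q∩R| = 22.2857.
|P∩Q∩R| = 0.0143.
|P ∪ Q ∪ R| = 165 − 46.0857 + 0.0143 = 118.93.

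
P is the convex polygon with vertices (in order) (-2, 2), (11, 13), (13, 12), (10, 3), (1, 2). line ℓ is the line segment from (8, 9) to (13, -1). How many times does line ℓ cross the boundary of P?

1

The segment meets the boundary at (10.4,4.2).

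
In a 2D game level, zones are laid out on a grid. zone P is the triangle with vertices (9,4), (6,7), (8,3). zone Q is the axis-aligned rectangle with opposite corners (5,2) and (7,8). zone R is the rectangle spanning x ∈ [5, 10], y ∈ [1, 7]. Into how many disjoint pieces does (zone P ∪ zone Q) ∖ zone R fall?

1

(zone P ∪ zone Q) ∖ zone R is a single connected region.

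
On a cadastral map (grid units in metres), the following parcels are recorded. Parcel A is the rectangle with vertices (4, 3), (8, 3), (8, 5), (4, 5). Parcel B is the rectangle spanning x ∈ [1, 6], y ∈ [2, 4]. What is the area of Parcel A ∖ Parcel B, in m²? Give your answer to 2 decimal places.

|Parcel A∩Parcel B|: x∈[4,6], y∈[3,4] → 2·1 = 2.
|Parcel A| = 8.
|Parcel A ∖ Parcel B| = |Parcel A| − |Parcel A∩Parcel B| = 8 − 2 = 6.00.

6.00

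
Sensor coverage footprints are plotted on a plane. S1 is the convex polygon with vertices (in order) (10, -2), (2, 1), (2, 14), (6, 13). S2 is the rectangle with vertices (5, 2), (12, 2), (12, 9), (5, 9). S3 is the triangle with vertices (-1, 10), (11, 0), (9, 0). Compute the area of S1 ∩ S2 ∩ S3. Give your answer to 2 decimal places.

3.40

The intersection is the polygon with vertices (7,2), (5,4), (5,5), (8.6,2).
By the shoelace formula its area is 3.40.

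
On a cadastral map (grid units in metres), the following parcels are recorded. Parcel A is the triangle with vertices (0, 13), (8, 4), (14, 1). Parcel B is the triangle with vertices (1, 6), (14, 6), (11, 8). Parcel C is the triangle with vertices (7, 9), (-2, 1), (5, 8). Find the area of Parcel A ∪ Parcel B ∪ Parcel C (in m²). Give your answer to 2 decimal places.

28.73

By inclusion–exclusion:
Individual areas: |Parcel A| = 15, |Parcel B| = 13, |Parcel C| = 3.5.
|Parcel A∩Parcel B| = 1.8489.
|Parcel A∩Parcel C| = 0.5357.
|Parcel B∩Parcel C| = 0.3891.
|Parcel A∩Parcel B∩Parcel C| = 0.
|Parcel A ∪ Parcel B ∪ Parcel C| = 31.5 − 2.7737 + 0 = 28.73.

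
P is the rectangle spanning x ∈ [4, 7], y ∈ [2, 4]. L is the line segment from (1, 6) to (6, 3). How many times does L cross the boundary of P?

The segment meets the boundary at (4.333,4).

1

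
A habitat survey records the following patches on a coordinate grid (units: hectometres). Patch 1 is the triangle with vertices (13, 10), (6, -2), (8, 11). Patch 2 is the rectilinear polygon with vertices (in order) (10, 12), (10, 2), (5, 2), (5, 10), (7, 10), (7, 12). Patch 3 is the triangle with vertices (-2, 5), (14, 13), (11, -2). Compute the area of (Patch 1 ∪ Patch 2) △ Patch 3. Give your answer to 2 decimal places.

|Patch 1 ∪ Patch 2| = 58.0502.
|(Patch 1 ∪ Patch 2) ∩ Patch 3| = 49.7063.
|(Patch 1 ∪ Patch 2) △ Patch 3| = 58.0502 + 108 − 99.4126 = 66.64.

66.64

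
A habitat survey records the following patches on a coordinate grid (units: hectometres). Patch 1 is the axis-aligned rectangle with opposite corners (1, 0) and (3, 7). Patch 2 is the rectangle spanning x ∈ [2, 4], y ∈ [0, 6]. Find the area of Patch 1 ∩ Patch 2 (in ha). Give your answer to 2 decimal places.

6.00

|Patch 1∩Patch 2|: x∈[2,3], y∈[0,6] → 1·6 = 6.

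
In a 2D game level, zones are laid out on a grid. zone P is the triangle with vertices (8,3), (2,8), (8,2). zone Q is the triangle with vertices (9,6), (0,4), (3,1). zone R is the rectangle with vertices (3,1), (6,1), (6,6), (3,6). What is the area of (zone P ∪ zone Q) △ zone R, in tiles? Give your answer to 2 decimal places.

16.31

|zone P ∪ zone Q| = 18.6431.
|(zone P ∪ zone Q) ∩ zone R| = 8.6666.
|(zone P ∪ zone Q) △ zone R| = 18.6431 + 15 − 17.3332 = 16.31.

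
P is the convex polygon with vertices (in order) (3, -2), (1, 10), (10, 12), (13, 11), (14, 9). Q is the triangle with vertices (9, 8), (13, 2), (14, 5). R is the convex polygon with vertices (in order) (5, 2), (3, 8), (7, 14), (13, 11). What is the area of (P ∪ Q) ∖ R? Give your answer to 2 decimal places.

|P ∪ Q| = 104.2.
|(P ∪ Q) ∩ R| = 48.7174.
|(P ∪ Q) ∖ R| = 104.2 − 48.7174 = 55.48.

55.48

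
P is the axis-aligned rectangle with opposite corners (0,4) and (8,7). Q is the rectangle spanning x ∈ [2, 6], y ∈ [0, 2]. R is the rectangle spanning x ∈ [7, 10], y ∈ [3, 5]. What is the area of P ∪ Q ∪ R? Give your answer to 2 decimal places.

37.00

By inclusion–exclusion:
Individual areas: |P| = 24, |Q| = 8, |R| = 6.
|P∩Q| = 0 (no overlap).
|P∩R|: x∈[7,8], y∈[4,5] → 1·1 = 1.
|Q∩R| = 0 (no overlap).
|P∩Q∩R| = 0.
|P ∪ Q ∪ R| = 38 − 1 + 0 = 37.00.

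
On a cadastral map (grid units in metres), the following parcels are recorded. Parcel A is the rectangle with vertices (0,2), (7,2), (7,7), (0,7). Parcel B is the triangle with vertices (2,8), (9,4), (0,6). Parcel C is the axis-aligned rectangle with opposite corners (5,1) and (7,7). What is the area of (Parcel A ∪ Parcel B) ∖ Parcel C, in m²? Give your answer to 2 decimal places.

27.07

|Parcel A ∪ Parcel B| = 37.0734.
|(Parcel A ∪ Parcel B) ∩ Parcel C| = 10.
|(Parcel A ∪ Parcel B) ∖ Parcel C| = 37.0734 − 10 = 27.07.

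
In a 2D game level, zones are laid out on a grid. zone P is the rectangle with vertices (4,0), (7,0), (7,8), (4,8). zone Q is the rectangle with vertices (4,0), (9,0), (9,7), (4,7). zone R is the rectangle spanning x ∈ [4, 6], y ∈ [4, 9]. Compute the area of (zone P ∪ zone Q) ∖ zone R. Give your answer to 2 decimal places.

|zone P ∪ zone Q| = 38.
|(zone P ∪ zone Q) ∩ zone R| = 8.
|(zone P ∪ zone Q) ∖ zone R| = 38 − 8 = 30.00.

30.00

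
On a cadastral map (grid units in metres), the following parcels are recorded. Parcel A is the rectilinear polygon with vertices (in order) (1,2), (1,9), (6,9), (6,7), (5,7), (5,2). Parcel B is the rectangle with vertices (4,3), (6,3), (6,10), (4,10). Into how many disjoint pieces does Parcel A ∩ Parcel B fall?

Parcel A ∩ Parcel B is a single connected region.

1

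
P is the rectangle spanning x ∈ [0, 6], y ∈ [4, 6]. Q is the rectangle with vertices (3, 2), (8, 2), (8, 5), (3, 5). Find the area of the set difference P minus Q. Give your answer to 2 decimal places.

9.00

|P∩Q|: x∈[3,6], y∈[4,5] → 3·1 = 3.
|P| = 12.
|P ∖ Q| = |P| − |P∩Q| = 12 − 3 = 9.00.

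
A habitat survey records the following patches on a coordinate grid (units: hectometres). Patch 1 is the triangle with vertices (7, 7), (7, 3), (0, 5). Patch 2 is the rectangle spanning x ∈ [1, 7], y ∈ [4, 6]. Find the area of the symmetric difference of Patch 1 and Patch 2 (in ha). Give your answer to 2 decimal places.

|Patch 1| = 14, |Patch 2| = 12, |Patch 1∩Patch 2| = 10.2143.
|Patch 1 △ Patch 2| = |Patch 1| + |Patch 2| − 2·|Patch 1∩Patch 2| = 14 + 12 − 20.4286 = 5.57.

5.57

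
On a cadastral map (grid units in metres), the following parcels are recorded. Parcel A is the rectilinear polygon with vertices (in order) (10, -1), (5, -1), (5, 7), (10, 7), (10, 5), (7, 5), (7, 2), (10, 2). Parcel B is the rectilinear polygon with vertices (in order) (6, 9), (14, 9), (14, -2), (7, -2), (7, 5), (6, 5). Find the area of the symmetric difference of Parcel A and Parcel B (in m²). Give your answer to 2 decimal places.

|Parcel A| = 31, |Parcel B| = 81, |Parcel A∩Parcel B| = 17.
|Parcel A △ Parcel B| = |Parcel A| + |Parcel B| − 2·|Parcel A∩Parcel B| = 31 + 81 − 34 = 78.00.

78.00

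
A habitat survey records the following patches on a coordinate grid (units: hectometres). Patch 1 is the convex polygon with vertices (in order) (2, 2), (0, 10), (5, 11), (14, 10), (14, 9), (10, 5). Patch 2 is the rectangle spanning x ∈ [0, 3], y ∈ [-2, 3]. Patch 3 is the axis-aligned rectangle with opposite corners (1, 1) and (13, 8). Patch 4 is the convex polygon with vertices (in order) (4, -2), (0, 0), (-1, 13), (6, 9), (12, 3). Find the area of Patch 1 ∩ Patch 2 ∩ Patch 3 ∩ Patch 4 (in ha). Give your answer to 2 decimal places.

The intersection is the polygon with vertices (3,2.375), (2,2), (1.75,3), (3,3).
By the shoelace formula its area is 0.94.

0.94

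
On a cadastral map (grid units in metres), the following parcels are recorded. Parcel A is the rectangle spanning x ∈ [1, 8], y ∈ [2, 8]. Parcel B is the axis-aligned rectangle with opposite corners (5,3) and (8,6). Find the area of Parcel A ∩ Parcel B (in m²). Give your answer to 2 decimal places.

|Parcel A∩Parcel B|: x∈[5,8], y∈[3,6] → 3·3 = 9.

9.00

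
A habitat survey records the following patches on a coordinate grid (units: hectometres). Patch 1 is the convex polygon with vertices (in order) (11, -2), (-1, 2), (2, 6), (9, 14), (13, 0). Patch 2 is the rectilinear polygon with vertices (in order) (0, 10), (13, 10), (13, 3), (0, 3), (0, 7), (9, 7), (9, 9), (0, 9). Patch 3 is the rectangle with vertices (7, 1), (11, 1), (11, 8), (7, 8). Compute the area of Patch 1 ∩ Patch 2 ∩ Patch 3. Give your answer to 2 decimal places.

The intersection is the polygon with vertices (9,7), (9,8), (10.714,8), (11,7), (11,3), (7,3), (7,7).
By the shoelace formula its area is 17.86.

17.86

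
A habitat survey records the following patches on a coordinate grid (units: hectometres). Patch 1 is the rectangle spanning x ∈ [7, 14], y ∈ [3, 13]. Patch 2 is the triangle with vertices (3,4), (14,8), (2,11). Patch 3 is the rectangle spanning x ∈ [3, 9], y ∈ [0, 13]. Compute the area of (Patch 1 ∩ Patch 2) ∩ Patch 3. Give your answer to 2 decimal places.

The region (Patch 1 ∩ Patch 2) ∩ Patch 3 is the polygon with vertices (9,9.25), (9,6.182), (7,5.455), (7,9.75).
By the shoelace formula its area is 7.36.

7.36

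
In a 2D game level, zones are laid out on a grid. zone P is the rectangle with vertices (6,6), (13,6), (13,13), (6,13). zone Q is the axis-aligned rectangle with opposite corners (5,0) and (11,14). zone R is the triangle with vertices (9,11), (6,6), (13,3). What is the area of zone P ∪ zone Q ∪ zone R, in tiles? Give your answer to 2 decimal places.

100.89

By inclusion–exclusion:
Individual areas: |zone P| = 49, |zone Q| = 84, |zone R| = 22.
|zone P∩zone Q|: x∈[6,11], y∈[6,13] → 5·7 = 35.
|zone P∩zone R| = 13.75.
|zone Q∩zone R| = 18.8571.
|zone P∩zone Q∩zone R| = 13.5.
|zone P ∪ zone Q ∪ zone R| = 155 − 67.6071 + 13.5 = 100.89.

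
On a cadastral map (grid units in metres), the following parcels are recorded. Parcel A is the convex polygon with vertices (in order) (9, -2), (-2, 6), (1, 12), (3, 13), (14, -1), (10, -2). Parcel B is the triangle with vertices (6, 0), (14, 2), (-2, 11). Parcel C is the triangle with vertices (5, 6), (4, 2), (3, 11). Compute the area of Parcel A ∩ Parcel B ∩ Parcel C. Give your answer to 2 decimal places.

4.84

The intersection is the polygon with vertices (3.902,2.885), (3.333,8), (4.452,7.371), (5,6), (4.139,2.558).
By the shoelace formula its area is 4.84.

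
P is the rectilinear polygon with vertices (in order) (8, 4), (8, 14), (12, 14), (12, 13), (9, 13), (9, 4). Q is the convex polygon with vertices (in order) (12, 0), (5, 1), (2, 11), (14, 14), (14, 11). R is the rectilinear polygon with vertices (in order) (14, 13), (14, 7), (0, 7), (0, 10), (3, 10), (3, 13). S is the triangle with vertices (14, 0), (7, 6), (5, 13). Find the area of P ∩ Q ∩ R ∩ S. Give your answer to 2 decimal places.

0.94

The intersection is the polygon with vertices (9,7), (8,7), (8,8.667), (9,7.222).
By the shoelace formula its area is 0.94.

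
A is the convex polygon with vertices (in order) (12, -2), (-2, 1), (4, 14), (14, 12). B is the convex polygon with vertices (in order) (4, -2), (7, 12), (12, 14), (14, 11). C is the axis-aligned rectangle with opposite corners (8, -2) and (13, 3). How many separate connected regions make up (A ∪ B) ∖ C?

1

(A ∪ B) ∖ C is a single connected region.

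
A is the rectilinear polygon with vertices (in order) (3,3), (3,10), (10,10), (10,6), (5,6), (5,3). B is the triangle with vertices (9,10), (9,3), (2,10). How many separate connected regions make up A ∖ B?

2

A ∖ B splits into 2 disjoint pieces (area 10.5, area 4).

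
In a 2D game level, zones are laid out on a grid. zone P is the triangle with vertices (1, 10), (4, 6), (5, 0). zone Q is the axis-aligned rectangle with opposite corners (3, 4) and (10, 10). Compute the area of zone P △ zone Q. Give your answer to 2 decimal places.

|zone P| = 7, |zone Q| = 42, |zone P∩zone Q| = 2.8.
|zone P △ zone Q| = |zone P| + |zone Q| − 2·|zone P∩zone Q| = 7 + 42 − 5.6 = 43.40.

43.40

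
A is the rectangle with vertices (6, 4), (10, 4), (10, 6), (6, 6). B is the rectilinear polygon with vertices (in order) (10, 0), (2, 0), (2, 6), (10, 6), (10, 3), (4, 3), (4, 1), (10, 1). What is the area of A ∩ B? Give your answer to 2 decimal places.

8.00

The intersection is the polygon with vertices (10,4), (6,4), (6,6), (10,6).
By the shoelace formula its area is 8.00.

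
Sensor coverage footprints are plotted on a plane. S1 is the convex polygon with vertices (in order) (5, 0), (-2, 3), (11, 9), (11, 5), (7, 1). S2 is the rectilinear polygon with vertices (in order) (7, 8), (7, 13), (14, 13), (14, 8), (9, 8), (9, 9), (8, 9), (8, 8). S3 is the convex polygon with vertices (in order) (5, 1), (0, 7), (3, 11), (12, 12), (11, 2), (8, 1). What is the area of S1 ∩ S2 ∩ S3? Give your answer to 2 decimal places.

1.08

The intersection is the polygon with vertices (11,8), (9,8), (9,8.077), (11,9).
By the shoelace formula its area is 1.08.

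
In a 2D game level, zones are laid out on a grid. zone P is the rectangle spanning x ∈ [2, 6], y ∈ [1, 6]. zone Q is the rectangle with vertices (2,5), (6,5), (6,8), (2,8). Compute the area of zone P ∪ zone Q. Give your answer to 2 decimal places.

By inclusion–exclusion:
Individual areas: |zone P| = 20, |zone Q| = 12.
|zone P∩zone Q|: x∈[2,6], y∈[5,6] → 4·1 = 4.
|zone P ∪ zone Q| = 32 − 4 = 28.00.

28.00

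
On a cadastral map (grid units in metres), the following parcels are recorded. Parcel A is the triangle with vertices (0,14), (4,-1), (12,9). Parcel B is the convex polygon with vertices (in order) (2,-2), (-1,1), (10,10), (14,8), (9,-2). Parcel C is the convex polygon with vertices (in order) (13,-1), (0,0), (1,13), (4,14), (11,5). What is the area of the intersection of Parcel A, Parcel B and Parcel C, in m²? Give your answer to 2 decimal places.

The intersection is the polygon with vertices (2.667,4), (8.235,8.556), (9.915,6.394), (4.522,-0.348), (3.812,-0.293).
By the shoelace formula its area is 29.32.

29.32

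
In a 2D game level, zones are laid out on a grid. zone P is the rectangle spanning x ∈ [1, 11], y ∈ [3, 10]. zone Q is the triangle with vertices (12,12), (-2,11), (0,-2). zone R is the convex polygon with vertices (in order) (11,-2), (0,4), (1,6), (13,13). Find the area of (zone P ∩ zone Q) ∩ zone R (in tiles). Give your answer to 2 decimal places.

The region (zone P ∩ zone Q) ∩ zone R is the polygon with vertices (1,6), (7.857,10), (10.286,10), (4.286,3), (1.833,3), (1,3.454).
By the shoelace formula its area is 30.10.

30.10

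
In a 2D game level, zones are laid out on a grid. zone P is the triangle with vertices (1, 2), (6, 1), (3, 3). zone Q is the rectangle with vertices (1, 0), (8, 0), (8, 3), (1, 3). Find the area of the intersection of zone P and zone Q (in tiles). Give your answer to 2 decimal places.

The intersection is the polygon with vertices (6,1), (1,2), (3,3).
By the shoelace formula its area is 3.50.

3.50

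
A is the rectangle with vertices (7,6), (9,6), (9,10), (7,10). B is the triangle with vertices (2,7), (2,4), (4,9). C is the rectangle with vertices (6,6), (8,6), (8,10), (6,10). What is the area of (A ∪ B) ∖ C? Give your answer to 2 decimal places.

7.00

|A ∪ B| = 11.
|(A ∪ B) ∩ C| = 4.
|(A ∪ B) ∖ C| = 11 − 4 = 7.00.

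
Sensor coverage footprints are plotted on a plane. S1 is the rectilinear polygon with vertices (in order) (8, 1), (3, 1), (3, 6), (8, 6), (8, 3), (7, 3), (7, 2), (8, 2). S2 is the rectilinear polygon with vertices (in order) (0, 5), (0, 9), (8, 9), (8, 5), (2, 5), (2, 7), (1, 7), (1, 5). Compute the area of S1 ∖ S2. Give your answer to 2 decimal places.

19.00

|S1| = 24, |S1∩S2| = 5.
|S1 ∖ S2| = |S1| − |S1∩S2| = 24 − 5 = 19.00.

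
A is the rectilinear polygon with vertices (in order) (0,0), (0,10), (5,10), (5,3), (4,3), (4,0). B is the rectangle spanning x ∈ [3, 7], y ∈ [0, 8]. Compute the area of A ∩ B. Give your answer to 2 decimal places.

13.00

The intersection is the polygon with vertices (5,3), (4,3), (4,0), (3,0), (3,8), (5,8).
By the shoelace formula its area is 13.00.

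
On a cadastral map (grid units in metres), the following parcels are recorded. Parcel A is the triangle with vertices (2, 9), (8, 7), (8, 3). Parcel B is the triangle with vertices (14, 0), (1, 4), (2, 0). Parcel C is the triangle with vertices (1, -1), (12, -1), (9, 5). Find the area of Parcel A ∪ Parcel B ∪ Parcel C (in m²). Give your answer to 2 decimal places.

By inclusion–exclusion:
Individual areas: |Parcel A| = 12, |Parcel B| = 24, |Parcel C| = 33.
|Parcel A∩Parcel B| = 0.
|Parcel A∩Parcel C| = 0.4464.
|Parcel B∩Parcel C| = 13.7121.
|Parcel A∩Parcel B∩Parcel C| = 0.
|Parcel A ∪ Parcel B ∪ Parcel C| = 69 − 14.1585 + 0 = 54.84.

54.84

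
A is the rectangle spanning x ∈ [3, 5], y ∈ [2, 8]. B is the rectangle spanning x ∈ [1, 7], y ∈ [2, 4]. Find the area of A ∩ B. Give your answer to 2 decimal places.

4.00

|A∩B|: x∈[3,5], y∈[2,4] → 2·2 = 4.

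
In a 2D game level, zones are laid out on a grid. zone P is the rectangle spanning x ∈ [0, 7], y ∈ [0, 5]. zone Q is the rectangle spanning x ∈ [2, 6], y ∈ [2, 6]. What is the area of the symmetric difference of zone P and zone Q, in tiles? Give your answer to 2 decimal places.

|zone P∩zone Q|: x∈[2,6], y∈[2,5] → 4·3 = 12.
|zone P △ zone Q| = |zone P| + |zone Q| − 2·|zone P∩zone Q| = 35 + 16 − 24 = 27.00.

27.00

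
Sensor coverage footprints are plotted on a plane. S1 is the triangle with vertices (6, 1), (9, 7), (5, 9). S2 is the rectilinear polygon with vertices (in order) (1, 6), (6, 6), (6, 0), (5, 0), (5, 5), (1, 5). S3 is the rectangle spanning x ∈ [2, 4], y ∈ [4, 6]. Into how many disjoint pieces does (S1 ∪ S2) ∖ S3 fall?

(S1 ∪ S2) ∖ S3 splits into 2 disjoint pieces (area 20.4375, area 1).

2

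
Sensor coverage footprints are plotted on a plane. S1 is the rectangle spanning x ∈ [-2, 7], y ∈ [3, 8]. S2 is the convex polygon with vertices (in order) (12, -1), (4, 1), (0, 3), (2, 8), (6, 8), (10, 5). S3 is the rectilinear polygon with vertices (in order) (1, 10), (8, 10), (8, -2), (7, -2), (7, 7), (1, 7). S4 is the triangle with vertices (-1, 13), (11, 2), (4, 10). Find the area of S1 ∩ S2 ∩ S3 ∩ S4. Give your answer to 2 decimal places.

1.19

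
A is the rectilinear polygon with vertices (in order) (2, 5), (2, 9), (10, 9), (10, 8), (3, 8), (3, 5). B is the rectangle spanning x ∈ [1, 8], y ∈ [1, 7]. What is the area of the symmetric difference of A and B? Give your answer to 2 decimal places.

49.00

|A| = 11, |B| = 42, |A∩B| = 2.
|A △ B| = |A| + |B| − 2·|A∩B| = 11 + 42 − 4 = 49.00.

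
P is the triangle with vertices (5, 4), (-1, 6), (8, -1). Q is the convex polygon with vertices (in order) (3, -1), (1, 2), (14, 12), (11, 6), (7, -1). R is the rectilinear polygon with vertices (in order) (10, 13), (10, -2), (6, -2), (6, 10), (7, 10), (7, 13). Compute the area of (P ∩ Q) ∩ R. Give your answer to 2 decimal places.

The region (P ∩ Q) ∩ R is the polygon with vertices (7.488,-0.146), (7.308,-0.462), (6,0.556), (6,2.333).
By the shoelace formula its area is 1.62.

1.62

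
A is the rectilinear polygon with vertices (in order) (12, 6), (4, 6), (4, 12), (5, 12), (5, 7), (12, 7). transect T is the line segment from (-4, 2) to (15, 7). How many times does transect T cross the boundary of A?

The segment meets the boundary at (12,6.211), (11.2,6).

2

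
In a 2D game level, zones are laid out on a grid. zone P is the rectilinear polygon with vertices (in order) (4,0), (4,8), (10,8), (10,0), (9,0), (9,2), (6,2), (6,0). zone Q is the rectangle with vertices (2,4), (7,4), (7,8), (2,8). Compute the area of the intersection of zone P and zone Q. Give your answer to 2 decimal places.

The intersection is the polygon with vertices (4,8), (7,8), (7,4), (4,4).
By the shoelace formula its area is 12.00.

12.00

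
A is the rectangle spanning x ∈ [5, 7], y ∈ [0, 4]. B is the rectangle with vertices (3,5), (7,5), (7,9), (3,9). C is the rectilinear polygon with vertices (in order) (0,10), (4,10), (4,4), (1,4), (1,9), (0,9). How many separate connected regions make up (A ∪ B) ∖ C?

(A ∪ B) ∖ C splits into 2 disjoint pieces (area 8, area 12).

2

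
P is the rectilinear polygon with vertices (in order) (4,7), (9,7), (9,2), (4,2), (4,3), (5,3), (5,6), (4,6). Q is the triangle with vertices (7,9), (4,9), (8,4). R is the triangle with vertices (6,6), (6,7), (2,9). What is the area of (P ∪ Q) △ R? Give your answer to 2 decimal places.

|P ∪ Q| = 26.8.
|(P ∪ Q) ∩ R| = 0.7333.
|(P ∪ Q) △ R| = 26.8 + 2 − 1.4667 = 27.33.

27.33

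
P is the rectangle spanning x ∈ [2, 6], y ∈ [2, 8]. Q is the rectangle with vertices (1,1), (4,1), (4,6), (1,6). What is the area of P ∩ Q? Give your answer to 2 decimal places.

8.00

|P∩Q|: x∈[2,4], y∈[2,6] → 2·4 = 8.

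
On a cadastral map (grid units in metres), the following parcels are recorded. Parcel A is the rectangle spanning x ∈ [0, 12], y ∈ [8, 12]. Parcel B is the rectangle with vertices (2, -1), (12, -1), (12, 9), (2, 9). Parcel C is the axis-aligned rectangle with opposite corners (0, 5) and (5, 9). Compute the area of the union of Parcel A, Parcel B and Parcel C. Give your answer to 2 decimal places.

144.00

By inclusion–exclusion:
Individual areas: |Parcel A| = 48, |Parcel B| = 100, |Parcel C| = 20.
|Parcel A∩Parcel B|: x∈[2,12], y∈[8,9] → 10·1 = 10.
|Parcel A∩Parcel C|: x∈[0,5], y∈[8,9] → 5·1 = 5.
|Parcel B∩Parcel C|: x∈[2,5], y∈[5,9] → 3·4 = 12.
|Parcel A∩Parcel B∩Parcel C| = 3.
|Parcel A ∪ Parcel B ∪ Parcel C| = 168 − 27 + 3 = 144.00.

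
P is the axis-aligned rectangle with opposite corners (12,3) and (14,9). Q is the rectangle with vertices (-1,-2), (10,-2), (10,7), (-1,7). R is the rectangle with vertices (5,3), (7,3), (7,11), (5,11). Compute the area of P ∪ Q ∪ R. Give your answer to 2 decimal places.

119.00

By inclusion–exclusion:
Individual areas: |P| = 12, |Q| = 99, |R| = 16.
|P∩Q| = 0 (no overlap).
|P∩R| = 0 (no overlap).
|Q∩R|: x∈[5,7], y∈[3,7] → 2·4 = 8.
|P∩Q∩R| = 0.
|P ∪ Q ∪ R| = 127 − 8 + 0 = 119.00.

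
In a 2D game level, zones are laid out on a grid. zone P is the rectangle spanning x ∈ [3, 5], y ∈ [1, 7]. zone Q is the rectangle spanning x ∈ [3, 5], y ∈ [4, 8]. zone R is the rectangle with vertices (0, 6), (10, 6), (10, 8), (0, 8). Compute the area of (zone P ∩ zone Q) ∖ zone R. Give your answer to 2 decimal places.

4.00

|zone P ∩ zone Q| = 6.
|(zone P ∩ zone Q) ∩ zone R| = 2.
|(zone P ∩ zone Q) ∖ zone R| = 6 − 2 = 4.00.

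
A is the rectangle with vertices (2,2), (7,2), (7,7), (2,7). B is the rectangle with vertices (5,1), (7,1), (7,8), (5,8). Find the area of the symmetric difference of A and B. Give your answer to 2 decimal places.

19.00

|A∩B|: x∈[5,7], y∈[2,7] → 2·5 = 10.
|A △ B| = |A| + |B| − 2·|A∩B| = 25 + 14 − 20 = 19.00.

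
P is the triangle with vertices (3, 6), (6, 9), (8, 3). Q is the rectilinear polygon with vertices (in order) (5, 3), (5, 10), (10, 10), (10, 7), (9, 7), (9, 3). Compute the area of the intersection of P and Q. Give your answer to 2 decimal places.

The intersection is the polygon with vertices (6,9), (8,3), (5,4.8), (5,8).
By the shoelace formula its area is 8.80.

8.80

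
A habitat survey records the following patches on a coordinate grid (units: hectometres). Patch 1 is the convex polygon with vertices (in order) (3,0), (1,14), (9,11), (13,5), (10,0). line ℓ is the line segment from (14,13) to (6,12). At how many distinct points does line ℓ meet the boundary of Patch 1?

1

The segment meets the boundary at (6.25,12.031).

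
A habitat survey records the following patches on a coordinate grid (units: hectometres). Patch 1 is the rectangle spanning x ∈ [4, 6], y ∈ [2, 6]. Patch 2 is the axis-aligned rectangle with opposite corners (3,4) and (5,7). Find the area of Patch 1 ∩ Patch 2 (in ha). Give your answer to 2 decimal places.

|Patch 1∩Patch 2|: x∈[4,5], y∈[4,6] → 1·2 = 2.

2.00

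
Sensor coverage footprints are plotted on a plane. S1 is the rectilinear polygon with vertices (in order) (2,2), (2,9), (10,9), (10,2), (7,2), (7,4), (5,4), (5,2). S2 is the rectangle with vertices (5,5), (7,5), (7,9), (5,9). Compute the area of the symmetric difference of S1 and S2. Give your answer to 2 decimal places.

44.00

|S1| = 52, |S2| = 8, |S1∩S2| = 8.
|S1 △ S2| = |S1| + |S2| − 2·|S1∩S2| = 52 + 8 − 16 = 44.00.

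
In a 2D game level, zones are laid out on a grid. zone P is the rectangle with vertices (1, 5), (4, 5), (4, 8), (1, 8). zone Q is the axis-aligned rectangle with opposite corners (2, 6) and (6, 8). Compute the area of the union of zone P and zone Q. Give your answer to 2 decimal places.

13.00

By inclusion–exclusion:
Individual areas: |zone P| = 9, |zone Q| = 8.
|zone P∩zone Q|: x∈[2,4], y∈[6,8] → 2·2 = 4.
|zone P ∪ zone Q| = 17 − 4 = 13.00.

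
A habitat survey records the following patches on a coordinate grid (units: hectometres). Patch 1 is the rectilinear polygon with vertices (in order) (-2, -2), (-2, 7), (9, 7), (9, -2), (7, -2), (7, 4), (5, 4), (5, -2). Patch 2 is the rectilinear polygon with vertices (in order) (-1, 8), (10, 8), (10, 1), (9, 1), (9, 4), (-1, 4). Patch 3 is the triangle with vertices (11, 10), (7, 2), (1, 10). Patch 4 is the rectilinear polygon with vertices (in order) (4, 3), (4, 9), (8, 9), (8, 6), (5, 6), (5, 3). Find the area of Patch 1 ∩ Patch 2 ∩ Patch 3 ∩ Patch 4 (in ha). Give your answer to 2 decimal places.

The intersection is the polygon with vertices (4,6), (4,7), (8,7), (8,6), (5,6), (5,4.667).
By the shoelace formula its area is 4.67.

4.67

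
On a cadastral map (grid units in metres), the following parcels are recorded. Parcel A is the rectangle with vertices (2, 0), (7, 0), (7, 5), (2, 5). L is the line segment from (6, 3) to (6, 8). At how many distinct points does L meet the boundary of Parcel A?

1

The segment meets the boundary at (6,5).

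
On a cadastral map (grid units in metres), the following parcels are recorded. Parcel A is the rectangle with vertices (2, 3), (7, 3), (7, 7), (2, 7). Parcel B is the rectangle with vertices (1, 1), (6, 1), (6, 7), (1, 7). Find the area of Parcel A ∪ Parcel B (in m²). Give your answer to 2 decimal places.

By inclusion–exclusion:
Individual areas: |Parcel A| = 20, |Parcel B| = 30.
|Parcel A∩Parcel B|: x∈[2,6], y∈[3,7] → 4·4 = 16.
|Parcel A ∪ Parcel B| = 50 − 16 = 34.00.

34.00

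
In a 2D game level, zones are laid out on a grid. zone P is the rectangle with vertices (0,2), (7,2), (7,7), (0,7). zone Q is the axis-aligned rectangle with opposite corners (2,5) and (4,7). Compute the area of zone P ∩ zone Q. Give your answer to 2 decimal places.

4.00

|zone P∩zone Q|: x∈[2,4], y∈[5,7] → 2·2 = 4.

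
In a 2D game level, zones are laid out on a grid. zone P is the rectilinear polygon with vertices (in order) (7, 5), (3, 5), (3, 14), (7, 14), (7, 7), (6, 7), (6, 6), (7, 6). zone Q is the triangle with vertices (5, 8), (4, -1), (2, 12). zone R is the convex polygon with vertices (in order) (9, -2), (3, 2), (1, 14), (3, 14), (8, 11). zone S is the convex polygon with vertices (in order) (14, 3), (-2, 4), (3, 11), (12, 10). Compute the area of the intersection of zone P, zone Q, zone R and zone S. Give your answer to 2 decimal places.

8.15

The intersection is the polygon with vertices (3,10.667), (5,8), (4.667,5), (3.077,5), (3,5.5).
By the shoelace formula its area is 8.15.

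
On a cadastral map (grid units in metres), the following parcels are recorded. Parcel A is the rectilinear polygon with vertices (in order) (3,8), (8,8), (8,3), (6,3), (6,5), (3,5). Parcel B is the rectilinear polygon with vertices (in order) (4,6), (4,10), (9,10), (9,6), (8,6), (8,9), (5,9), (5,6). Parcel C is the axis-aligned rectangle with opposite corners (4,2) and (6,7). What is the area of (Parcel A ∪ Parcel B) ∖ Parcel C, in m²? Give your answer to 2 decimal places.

|Parcel A ∪ Parcel B| = 28.
|(Parcel A ∪ Parcel B) ∩ Parcel C| = 4.
|(Parcel A ∪ Parcel B) ∖ Parcel C| = 28 − 4 = 24.00.

24.00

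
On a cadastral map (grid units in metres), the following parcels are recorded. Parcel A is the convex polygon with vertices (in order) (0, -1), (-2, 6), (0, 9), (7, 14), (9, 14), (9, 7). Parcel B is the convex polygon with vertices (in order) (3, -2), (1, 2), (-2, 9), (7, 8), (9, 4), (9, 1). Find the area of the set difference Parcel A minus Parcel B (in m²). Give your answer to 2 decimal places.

|Parcel A| = 91.5, |Parcel A∩Parcel B| = 43.6116.
|Parcel A ∖ Parcel B| = |Parcel A| − |Parcel A∩Parcel B| = 91.5 − 43.6116 = 47.89.

47.89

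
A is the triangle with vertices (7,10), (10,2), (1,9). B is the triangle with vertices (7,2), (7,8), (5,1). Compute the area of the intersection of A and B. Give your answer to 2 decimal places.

The intersection is the polygon with vertices (6.143,5), (7,8), (7,4.333).
By the shoelace formula its area is 1.57.

1.57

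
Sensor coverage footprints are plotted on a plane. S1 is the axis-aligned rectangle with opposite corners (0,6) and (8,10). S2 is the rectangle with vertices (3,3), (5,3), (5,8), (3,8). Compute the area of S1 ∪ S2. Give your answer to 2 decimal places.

38.00

By inclusion–exclusion:
Individual areas: |S1| = 32, |S2| = 10.
|S1∩S2|: x∈[3,5], y∈[6,8] → 2·2 = 4.
|S1 ∪ S2| = 42 − 4 = 38.00.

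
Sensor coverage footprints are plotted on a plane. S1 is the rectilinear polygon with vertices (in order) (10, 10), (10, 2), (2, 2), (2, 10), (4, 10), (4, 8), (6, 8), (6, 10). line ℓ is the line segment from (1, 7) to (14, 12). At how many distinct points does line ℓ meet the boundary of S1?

4

The segment meets the boundary at (8.8,10), (6,8.923), (4,8.154), (2,7.385).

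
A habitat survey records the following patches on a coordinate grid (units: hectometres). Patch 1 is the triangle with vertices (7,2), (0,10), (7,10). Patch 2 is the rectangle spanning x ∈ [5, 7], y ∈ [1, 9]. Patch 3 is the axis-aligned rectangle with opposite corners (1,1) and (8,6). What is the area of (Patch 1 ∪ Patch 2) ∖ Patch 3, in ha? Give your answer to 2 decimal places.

21.00

|Patch 1 ∪ Patch 2| = 32.2857.
|(Patch 1 ∪ Patch 2) ∩ Patch 3| = 11.2857.
|(Patch 1 ∪ Patch 2) ∖ Patch 3| = 32.2857 − 11.2857 = 21.00.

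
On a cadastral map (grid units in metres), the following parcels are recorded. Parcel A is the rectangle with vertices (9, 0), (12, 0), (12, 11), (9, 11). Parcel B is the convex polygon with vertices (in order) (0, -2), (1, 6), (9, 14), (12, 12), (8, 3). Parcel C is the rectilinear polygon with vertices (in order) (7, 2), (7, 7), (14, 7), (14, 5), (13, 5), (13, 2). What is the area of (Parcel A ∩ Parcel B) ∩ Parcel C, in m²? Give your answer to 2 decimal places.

0.68

The region (Parcel A ∩ Parcel B) ∩ Parcel C is the polygon with vertices (9,5.25), (9,7), (9.778,7).
By the shoelace formula its area is 0.68.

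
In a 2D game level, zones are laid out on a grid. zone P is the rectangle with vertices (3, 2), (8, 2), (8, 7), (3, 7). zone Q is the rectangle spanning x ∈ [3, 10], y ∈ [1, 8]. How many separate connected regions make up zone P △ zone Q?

1

zone P △ zone Q is a single connected region.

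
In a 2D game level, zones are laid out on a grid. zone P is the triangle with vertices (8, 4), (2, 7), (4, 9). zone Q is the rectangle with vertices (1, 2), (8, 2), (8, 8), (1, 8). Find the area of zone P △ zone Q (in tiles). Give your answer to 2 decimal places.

34.80

|zone P| = 9, |zone Q| = 42, |zone P∩zone Q| = 8.1.
|zone P △ zone Q| = |zone P| + |zone Q| − 2·|zone P∩zone Q| = 9 + 42 − 16.2 = 34.80.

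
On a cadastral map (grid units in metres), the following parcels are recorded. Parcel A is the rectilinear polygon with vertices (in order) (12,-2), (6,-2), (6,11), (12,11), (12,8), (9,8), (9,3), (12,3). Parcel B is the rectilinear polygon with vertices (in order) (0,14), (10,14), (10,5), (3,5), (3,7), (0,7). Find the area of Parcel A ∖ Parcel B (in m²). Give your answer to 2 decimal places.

42.00

|Parcel A| = 63, |Parcel A∩Parcel B| = 21.
|Parcel A ∖ Parcel B| = |Parcel A| − |Parcel A∩Parcel B| = 63 − 21 = 42.00.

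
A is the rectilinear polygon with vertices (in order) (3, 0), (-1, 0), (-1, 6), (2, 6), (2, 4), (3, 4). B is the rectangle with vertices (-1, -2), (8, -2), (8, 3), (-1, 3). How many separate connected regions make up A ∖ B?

1

A ∖ B is a single connected region.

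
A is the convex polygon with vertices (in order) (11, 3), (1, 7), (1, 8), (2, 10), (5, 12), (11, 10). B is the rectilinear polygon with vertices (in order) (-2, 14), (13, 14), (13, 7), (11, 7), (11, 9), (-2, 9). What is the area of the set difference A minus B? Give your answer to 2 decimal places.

|A| = 58, |A∩B| = 18.25.
|A ∖ B| = |A| − |A∩B| = 58 − 18.25 = 39.75.

39.75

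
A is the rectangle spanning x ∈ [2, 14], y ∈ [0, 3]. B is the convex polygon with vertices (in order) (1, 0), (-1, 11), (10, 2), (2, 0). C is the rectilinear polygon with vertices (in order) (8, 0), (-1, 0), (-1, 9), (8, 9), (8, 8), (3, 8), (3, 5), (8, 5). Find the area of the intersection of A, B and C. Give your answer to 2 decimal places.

The intersection is the polygon with vertices (8,3), (8,1.5), (2,0), (2,3).
By the shoelace formula its area is 13.50.

13.50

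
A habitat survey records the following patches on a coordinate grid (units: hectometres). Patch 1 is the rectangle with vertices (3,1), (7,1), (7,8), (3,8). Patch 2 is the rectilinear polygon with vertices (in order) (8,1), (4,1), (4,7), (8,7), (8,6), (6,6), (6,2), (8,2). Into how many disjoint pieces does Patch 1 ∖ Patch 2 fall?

Patch 1 ∖ Patch 2 splits into 2 disjoint pieces (area 4, area 10).

2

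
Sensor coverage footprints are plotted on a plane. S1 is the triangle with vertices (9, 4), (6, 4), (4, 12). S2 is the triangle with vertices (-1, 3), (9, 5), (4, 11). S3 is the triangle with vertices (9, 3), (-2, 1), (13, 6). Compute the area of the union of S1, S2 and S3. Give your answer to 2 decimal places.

By inclusion–exclusion:
Individual areas: |S1| = 12, |S2| = 35, |S3| = 12.5.
|S1∩S2| = 9.0873.
|S1∩S3| = 0.5517.
|S2∩S3| = 0.
|S1∩S2∩S3| = 0.
|S1 ∪ S2 ∪ S3| = 59.5 − 9.639 + 0 = 49.86.

49.86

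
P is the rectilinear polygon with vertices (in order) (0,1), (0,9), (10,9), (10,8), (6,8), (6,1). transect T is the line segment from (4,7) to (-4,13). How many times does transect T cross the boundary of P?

1

The segment meets the boundary at (1.333,9).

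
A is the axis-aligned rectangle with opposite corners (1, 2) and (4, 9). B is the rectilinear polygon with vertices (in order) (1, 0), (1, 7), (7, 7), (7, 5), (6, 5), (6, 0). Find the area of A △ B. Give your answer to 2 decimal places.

28.00

|A| = 21, |B| = 37, |A∩B| = 15.
|A △ B| = |A| + |B| − 2·|A∩B| = 21 + 37 − 30 = 28.00.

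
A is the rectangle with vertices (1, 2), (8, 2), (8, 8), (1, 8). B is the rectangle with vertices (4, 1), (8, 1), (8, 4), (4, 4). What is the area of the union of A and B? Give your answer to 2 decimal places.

By inclusion–exclusion:
Individual areas: |A| = 42, |B| = 12.
|A∩B|: x∈[4,8], y∈[2,4] → 4·2 = 8.
|A ∪ B| = 54 − 8 = 46.00.

46.00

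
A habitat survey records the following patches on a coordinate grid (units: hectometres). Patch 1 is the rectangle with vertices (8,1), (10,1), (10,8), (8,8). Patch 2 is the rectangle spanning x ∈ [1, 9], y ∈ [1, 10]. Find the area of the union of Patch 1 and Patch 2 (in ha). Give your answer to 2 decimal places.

79.00

By inclusion–exclusion:
Individual areas: |Patch 1| = 14, |Patch 2| = 72.
|Patch 1∩Patch 2|: x∈[8,9], y∈[1,8] → 1·7 = 7.
|Patch 1 ∪ Patch 2| = 86 − 7 = 79.00.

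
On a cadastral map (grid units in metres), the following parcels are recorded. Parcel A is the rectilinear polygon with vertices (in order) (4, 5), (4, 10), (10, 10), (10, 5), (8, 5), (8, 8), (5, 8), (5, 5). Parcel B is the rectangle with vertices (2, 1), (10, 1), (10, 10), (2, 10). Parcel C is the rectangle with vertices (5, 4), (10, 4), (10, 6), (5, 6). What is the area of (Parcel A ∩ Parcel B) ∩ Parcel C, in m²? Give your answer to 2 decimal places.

2.00

|Parcel A ∩ Parcel B| = 21.
|(Parcel A ∩ Parcel B) ∩ Parcel C| = 2.00.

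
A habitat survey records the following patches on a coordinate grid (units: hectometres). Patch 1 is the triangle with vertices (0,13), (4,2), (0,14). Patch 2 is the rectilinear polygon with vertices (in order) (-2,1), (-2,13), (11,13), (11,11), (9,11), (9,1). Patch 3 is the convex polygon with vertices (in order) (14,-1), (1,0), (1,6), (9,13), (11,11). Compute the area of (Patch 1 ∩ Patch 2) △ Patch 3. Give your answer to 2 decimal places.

122.55

|Patch 1 ∩ Patch 2| = 1.8333.
|(Patch 1 ∩ Patch 2) ∩ Patch 3| = 0.3906.
|(Patch 1 ∩ Patch 2) △ Patch 3| = 1.8333 + 121.5 − 0.7811 = 122.55.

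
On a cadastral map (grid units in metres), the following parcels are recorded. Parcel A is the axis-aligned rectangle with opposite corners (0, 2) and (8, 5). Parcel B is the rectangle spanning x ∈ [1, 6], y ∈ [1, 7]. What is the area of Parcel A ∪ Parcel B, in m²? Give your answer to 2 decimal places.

39.00

By inclusion–exclusion:
Individual areas: |Parcel A| = 24, |Parcel B| = 30.
|Parcel A∩Parcel B|: x∈[1,6], y∈[2,5] → 5·3 = 15.
|Parcel A ∪ Parcel B| = 54 − 15 = 39.00.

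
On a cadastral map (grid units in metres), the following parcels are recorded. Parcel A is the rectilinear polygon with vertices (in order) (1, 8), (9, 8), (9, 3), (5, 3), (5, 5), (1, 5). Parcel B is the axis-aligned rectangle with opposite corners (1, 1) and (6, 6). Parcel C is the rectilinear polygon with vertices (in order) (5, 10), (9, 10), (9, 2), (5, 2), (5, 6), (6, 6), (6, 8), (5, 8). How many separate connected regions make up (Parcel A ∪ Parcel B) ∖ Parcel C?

(Parcel A ∪ Parcel B) ∖ Parcel C is a single connected region.

1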